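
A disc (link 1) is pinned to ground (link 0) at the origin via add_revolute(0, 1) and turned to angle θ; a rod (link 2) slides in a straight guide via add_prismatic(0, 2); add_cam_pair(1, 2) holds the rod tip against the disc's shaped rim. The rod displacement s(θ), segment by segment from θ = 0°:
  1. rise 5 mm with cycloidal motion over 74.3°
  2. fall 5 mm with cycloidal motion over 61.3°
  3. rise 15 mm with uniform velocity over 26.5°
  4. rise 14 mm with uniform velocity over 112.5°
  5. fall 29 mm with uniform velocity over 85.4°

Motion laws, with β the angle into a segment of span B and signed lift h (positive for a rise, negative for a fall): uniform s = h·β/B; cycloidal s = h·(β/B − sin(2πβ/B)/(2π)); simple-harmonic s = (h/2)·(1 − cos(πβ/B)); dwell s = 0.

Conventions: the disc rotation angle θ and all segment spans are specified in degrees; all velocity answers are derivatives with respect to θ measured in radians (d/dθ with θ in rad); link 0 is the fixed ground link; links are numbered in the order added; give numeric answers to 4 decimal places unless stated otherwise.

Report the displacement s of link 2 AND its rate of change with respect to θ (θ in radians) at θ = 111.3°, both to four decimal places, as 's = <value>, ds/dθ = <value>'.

segment 1 (0° to 74.3°, cycloidal, h = 5) is passed completely: s = 0.0000 + (5) = 5.0000
θ = 111.3° falls in segment 2 (74.3° to 135.6°, cycloidal, h = -5): β = 111.3 − 74.3 = 37°, B = 61.3°; Δs = -5·(0.6036 − sin(2π·0.6036)/(2π)) = -3.5001; s = 5.0000 − 3.5001 = 1.4999
velocity in seg [74.3°–135.6°] (cycloidal), θ in radians: β = 37° = 0.6458 rad, B = 61.3° = 1.0699 rad; ds/dθ = (h/B)(1 − cos(2πβ/B)) = ((-5)/1.0699)(1 − cos(2π·0.6036)) = -8.391346 mm/rad

s = 1.4999, ds/dθ = -8.3913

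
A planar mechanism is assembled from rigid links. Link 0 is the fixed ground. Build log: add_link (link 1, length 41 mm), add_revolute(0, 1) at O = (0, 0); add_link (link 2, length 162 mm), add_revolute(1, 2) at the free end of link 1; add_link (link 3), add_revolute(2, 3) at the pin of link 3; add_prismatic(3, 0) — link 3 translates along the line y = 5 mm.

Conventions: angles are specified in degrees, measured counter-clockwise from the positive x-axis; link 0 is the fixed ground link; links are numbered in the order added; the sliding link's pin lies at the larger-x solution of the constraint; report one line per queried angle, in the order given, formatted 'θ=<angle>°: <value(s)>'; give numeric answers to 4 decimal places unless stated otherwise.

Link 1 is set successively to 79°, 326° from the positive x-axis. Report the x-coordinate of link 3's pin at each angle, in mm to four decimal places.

geometry: r = 41 mm, L = 162 mm, e = 5 mm
θ=79°: crank pin P = (r cos θ, r sin θ) = (7.823169, 40.246715)
θ=79°: h = r sin θ − e = 40.246715 − 5 = 35.246715
θ=79°: x = r cos θ + √(L² − h²) = 7.823169 + 158.119161 = 165.942330
θ=326°: crank pin P = (r cos θ, r sin θ) = (33.990540, -22.926909)
θ=326°: h = r sin θ − e = -22.926909 − 5 = -27.926909
θ=326°: x = r cos θ + √(L² − h²) = 33.990540 + 159.574709 = 193.565249

θ=79°: 165.9423
θ=326°: 193.5652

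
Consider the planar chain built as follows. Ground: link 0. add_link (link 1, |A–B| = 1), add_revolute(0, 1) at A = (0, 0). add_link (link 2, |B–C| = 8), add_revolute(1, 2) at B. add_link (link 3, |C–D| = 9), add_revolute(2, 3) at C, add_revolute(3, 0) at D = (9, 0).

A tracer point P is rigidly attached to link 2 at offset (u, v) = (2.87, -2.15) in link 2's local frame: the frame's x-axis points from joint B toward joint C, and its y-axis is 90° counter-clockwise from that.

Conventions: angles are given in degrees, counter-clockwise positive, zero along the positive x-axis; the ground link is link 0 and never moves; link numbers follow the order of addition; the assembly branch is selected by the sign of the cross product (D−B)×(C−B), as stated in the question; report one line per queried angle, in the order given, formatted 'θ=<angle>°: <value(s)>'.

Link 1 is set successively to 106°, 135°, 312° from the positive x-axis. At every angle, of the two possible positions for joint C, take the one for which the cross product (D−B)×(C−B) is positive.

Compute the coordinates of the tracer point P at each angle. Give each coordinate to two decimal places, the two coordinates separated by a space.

A=(0,0), D=(9.00,0)
θ=106°: B = A + 1.00·(cos106°, sin106°) = (-0.2756, 0.9613)
θ=106°: |BD| = 9.3253
θ=106°: circle(B,8.00) ∩ circle(D,9.00): a=3.7512, h=7.0660
θ=106°:   candidates: C₊=(4.1839,7.6030) cross=65.893; C₋=(2.7272,-6.4538) cross=-65.893
θ=106°:   branch + wants cross > 0 → take C=(4.1839,7.6030) (cross=65.893)
θ=106°: ex = (C−B)/|BC| = (0.5574,0.8302); ey = (-0.8302,0.5574)
θ=106°: P = B + 2.87·ex + -2.15·ey = (3.1092,2.1455)
θ=135°: B = A + 1.00·(cos135°, sin135°) = (-0.7071, 0.7071)
θ=135°: |BD| = 9.7328
θ=135°: circle(B,8.00) ∩ circle(D,9.00): a=3.9931, h=6.9322
θ=135°:   candidates: C₊=(3.7791,7.3309) cross=67.470; C₋=(2.7718,-6.4969) cross=-67.470
θ=135°:   branch + wants cross > 0 → take C=(3.7791,7.3309) (cross=67.470)
θ=135°: ex = (C−B)/|BC| = (0.5608,0.8280); ey = (-0.8280,0.5608)
θ=135°: P = B + 2.87·ex + -2.15·ey = (2.6824,1.8777)
θ=312°: B = A + 1.00·(cos312°, sin312°) = (0.6691, -0.7431)
θ=312°: |BD| = 8.3639
θ=312°: circle(B,8.00) ∩ circle(D,9.00): a=3.1657, h=7.3470
θ=312°:   candidates: C₊=(3.1695,6.8561) cross=61.450; C₋=(4.4751,-7.7798) cross=-61.450
θ=312°:   branch + wants cross > 0 → take C=(3.1695,6.8561) (cross=61.450)
θ=312°: ex = (C−B)/|BC| = (0.3126,0.9499); ey = (-0.9499,0.3126)
θ=312°: P = B + 2.87·ex + -2.15·ey = (3.6084,1.3111)

θ=106°: 3.11 2.15
θ=135°: 2.68 1.88
θ=312°: 3.61 1.31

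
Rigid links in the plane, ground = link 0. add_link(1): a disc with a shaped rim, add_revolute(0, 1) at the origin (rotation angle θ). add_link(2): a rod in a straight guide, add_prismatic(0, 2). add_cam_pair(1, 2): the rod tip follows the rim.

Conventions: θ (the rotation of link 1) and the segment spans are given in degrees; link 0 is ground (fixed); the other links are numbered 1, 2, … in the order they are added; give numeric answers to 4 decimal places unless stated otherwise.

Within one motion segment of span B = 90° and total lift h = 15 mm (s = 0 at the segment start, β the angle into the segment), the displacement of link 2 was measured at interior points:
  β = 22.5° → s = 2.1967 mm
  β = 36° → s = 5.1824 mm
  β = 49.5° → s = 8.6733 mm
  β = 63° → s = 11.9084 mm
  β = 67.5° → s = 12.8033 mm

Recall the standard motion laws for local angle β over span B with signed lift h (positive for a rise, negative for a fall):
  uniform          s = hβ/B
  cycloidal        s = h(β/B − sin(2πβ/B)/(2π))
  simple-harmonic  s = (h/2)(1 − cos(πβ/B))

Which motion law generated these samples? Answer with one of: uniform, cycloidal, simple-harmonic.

candidates at β/B = r: uniform s = h·r (linear in β); cycloidal s = h·(r − sin(2πr)/(2π)); simple-harmonic s = (h/2)(1 − cos(πr))
β=22.5°: printed 2.1967 | uniform 3.7500, cycloidal 1.3627, simple-harmonic 2.1967
β=36°: printed 5.1824 | uniform 6.0000, cycloidal 4.5968, simple-harmonic 5.1824
β=49.5°: printed 8.6733 | uniform 8.2500, cycloidal 8.9877, simple-harmonic 8.6733
β=63°: printed 11.9084 | uniform 10.5000, cycloidal 12.7705, simple-harmonic 11.9084
β=67.5°: printed 12.8033 | uniform 11.2500, cycloidal 13.6373, simple-harmonic 12.8033
only one law matches every sample → simple-harmonic

simple-harmonic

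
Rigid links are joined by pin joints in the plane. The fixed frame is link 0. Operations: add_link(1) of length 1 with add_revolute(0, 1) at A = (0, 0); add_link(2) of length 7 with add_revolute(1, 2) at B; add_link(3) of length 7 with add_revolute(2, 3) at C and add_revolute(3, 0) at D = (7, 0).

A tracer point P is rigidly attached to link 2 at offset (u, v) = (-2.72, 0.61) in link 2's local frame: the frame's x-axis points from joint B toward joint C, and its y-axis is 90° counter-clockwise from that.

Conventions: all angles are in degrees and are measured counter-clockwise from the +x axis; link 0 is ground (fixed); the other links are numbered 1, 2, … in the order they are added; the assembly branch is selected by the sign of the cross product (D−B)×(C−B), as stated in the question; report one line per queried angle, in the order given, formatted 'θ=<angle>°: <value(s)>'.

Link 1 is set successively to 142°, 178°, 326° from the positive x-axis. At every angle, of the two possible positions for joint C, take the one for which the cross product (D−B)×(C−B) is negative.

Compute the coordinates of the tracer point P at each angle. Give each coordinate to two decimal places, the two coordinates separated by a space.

A=(0,0), D=(7.00,0)
θ=142°: B = A + 1.00·(cos142°, sin142°) = (-0.7880, 0.6157)
θ=142°: |BD| = 7.8123
θ=142°: circle(B,7.00) ∩ circle(D,7.00): a=3.9062, h=5.8088
θ=142°:   candidates: C₊=(3.5638,6.0985) cross=45.380; C₋=(2.6482,-5.4829) cross=-45.380
θ=142°:   branch - wants cross < 0 → take C=(2.6482,-5.4829) (cross=-45.380)
θ=142°: ex = (C−B)/|BC| = (0.4909,-0.8712); ey = (0.8712,0.4909)
θ=142°: P = B + -2.72·ex + 0.61·ey = (-1.5918,3.2848)
θ=178°: B = A + 1.00·(cos178°, sin178°) = (-0.9994, 0.0349)
θ=178°: |BD| = 7.9995
θ=178°: circle(B,7.00) ∩ circle(D,7.00): a=3.9997, h=5.7447
θ=178°:   candidates: C₊=(3.0254,5.7621) cross=45.955; C₋=(2.9752,-5.7272) cross=-45.955
θ=178°:   branch - wants cross < 0 → take C=(2.9752,-5.7272) (cross=-45.955)
θ=178°: ex = (C−B)/|BC| = (0.5678,-0.8232); ey = (0.8232,0.5678)
θ=178°: P = B + -2.72·ex + 0.61·ey = (-2.0417,2.6203)
θ=326°: B = A + 1.00·(cos326°, sin326°) = (0.8290, -0.5592)
θ=326°: |BD| = 6.1962
θ=326°: circle(B,7.00) ∩ circle(D,7.00): a=3.0981, h=6.2771
θ=326°:   candidates: C₊=(3.3480,5.9719) cross=38.894; C₋=(4.4810,-6.5311) cross=-38.894
θ=326°:   branch - wants cross < 0 → take C=(4.4810,-6.5311) (cross=-38.894)
θ=326°: ex = (C−B)/|BC| = (0.5217,-0.8531); ey = (0.8531,0.5217)
θ=326°: P = B + -2.72·ex + 0.61·ey = (-0.0696,2.0795)

θ=142°: -1.59 3.28
θ=178°: -2.04 2.62
θ=326°: -0.07 2.08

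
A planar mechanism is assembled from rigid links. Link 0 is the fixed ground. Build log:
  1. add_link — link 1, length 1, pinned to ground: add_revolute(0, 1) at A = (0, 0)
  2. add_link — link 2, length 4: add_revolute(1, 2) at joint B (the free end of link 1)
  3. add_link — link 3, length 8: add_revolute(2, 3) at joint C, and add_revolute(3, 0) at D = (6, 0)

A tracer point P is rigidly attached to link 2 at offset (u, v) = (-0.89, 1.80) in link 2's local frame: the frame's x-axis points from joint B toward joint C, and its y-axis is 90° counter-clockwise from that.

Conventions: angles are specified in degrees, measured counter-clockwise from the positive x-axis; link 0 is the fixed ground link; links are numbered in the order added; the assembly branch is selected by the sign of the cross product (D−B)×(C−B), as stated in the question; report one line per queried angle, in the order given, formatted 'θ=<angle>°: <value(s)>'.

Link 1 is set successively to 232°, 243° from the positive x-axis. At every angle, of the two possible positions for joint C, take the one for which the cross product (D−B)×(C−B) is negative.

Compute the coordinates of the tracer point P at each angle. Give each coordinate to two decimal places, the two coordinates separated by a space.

A=(0,0), D=(6.00,0)
θ=232°: B = A + 1.00·(cos232°, sin232°) = (-0.6157, -0.7880)
θ=232°: |BD| = 6.6624
θ=232°: circle(B,4.00) ∩ circle(D,8.00): a=-0.2711, h=3.9908
θ=232°:   candidates: C₊=(-1.3569,3.1427) cross=26.588; C₋=(-0.4128,-4.7829) cross=-26.588
θ=232°:   branch - wants cross < 0 → take C=(-0.4128,-4.7829) (cross=-26.588)
θ=232°: ex = (C−B)/|BC| = (0.0507,-0.9987); ey = (0.9987,0.0507)
θ=232°: P = B + -0.89·ex + 1.80·ey = (1.1369,0.1921)
θ=243°: B = A + 1.00·(cos243°, sin243°) = (-0.4540, -0.8910)
θ=243°: |BD| = 6.5152
θ=243°: circle(B,4.00) ∩ circle(D,8.00): a=-0.4261, h=3.9772
θ=243°:   candidates: C₊=(-1.4200,2.9906) cross=25.913; C₋=(-0.3322,-4.8892) cross=-25.913
θ=243°:   branch - wants cross < 0 → take C=(-0.3322,-4.8892) (cross=-25.913)
θ=243°: ex = (C−B)/|BC| = (0.0305,-0.9995); ey = (0.9995,0.0305)
θ=243°: P = B + -0.89·ex + 1.80·ey = (1.3181,0.0534)

θ=232°: 1.14 0.19
θ=243°: 1.32 0.05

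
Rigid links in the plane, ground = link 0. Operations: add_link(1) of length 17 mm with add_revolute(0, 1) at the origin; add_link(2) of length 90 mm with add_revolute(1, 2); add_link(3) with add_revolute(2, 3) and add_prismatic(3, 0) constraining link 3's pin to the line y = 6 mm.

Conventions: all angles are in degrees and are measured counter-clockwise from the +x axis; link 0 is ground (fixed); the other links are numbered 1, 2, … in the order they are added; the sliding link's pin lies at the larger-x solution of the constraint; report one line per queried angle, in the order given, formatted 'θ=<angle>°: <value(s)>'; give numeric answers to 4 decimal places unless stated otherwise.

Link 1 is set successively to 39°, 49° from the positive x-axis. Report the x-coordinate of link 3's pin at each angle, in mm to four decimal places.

geometry: r = 17 mm, L = 90 mm, e = 6 mm
θ=39°: crank pin P = (r cos θ, r sin θ) = (13.211481, 10.698447)
θ=39°: h = r sin θ − e = 10.698447 − 6 = 4.698447
θ=39°: x = r cos θ + √(L² − h²) = 13.211481 + 89.877275 = 103.088757
θ=49°: crank pin P = (r cos θ, r sin θ) = (11.153003, 12.830063)
θ=49°: h = r sin θ − e = 12.830063 − 6 = 6.830063
θ=49°: x = r cos θ + √(L² − h²) = 11.153003 + 89.740460 = 100.893464

θ=39°: 103.0888
θ=49°: 100.8935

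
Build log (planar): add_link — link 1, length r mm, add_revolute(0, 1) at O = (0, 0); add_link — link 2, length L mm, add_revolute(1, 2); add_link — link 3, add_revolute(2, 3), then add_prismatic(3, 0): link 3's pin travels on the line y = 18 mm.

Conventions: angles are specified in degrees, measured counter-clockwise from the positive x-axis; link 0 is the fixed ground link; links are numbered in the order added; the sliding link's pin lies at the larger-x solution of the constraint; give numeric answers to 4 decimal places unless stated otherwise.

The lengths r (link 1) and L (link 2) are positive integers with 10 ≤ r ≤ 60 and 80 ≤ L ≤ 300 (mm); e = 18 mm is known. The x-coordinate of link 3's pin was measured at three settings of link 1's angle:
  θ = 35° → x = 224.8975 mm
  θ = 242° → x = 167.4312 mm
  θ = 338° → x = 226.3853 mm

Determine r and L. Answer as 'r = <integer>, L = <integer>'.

constraint per measurement: (x − r cos θ)² + (r sin θ − e)² = L²
subtracting the θ₁ and θ₂ equations cancels the r² and L² terms:
r = (x₁² − x₂²) / (2[(x₁cos θ₁ + e sin θ₁) − (x₂cos θ₂ + e sin θ₂)]) = 39.0000 → r = 39
L² = (x₁ − r cos θ₁)² + (r sin θ₁ − e)² = 37249.0149 → L = 193.0000 → L = 193
check at θ₃=338°: x = 226.3853 (printed 226.3853) ✓

r = 39, L = 193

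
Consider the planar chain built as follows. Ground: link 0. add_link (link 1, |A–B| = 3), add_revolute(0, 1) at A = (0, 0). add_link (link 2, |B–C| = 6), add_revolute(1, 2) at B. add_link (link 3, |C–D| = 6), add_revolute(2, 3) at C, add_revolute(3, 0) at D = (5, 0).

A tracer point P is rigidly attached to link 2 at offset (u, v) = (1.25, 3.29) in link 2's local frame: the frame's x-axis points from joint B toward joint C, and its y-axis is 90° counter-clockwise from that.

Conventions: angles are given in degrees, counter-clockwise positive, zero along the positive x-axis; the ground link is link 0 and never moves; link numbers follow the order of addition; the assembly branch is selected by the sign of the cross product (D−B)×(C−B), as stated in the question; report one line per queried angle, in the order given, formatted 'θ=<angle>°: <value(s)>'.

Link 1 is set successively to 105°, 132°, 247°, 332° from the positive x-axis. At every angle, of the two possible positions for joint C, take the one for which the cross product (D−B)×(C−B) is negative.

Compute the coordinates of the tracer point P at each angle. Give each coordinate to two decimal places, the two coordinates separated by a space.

A=(0,0), D=(5.00,0)
θ=105°: B = A + 3.00·(cos105°, sin105°) = (-0.7765, 2.8978)
θ=105°: |BD| = 6.4626
θ=105°: circle(B,6.00) ∩ circle(D,6.00): a=3.2313, h=5.0556
θ=105°:   candidates: C₊=(4.3787,5.9677) cross=32.672; C₋=(-0.1551,-3.0700) cross=-32.672
θ=105°:   branch - wants cross < 0 → take C=(-0.1551,-3.0700) (cross=-32.672)
θ=105°: ex = (C−B)/|BC| = (0.1036,-0.9946); ey = (0.9946,0.1036)
θ=105°: P = B + 1.25·ex + 3.29·ey = (2.6253,1.9952)
θ=132°: B = A + 3.00·(cos132°, sin132°) = (-2.0074, 2.2294)
θ=132°: |BD| = 7.3535
θ=132°: circle(B,6.00) ∩ circle(D,6.00): a=3.6767, h=4.7415
θ=132°:   candidates: C₊=(2.9338,5.6330) cross=34.866; C₋=(0.0588,-3.4036) cross=-34.866
θ=132°:   branch - wants cross < 0 → take C=(0.0588,-3.4036) (cross=-34.866)
θ=132°: ex = (C−B)/|BC| = (0.3444,-0.9388); ey = (0.9388,0.3444)
θ=132°: P = B + 1.25·ex + 3.29·ey = (1.5118,2.1888)
θ=247°: B = A + 3.00·(cos247°, sin247°) = (-1.1722, -2.7615)
θ=247°: |BD| = 6.7618
θ=247°: circle(B,6.00) ∩ circle(D,6.00): a=3.3809, h=4.9568
θ=247°:   candidates: C₊=(-0.1104,3.1438) cross=33.517; C₋=(3.9382,-5.9053) cross=-33.517
θ=247°:   branch - wants cross < 0 → take C=(3.9382,-5.9053) (cross=-33.517)
θ=247°: ex = (C−B)/|BC| = (0.8517,-0.5240); ey = (0.5240,0.8517)
θ=247°: P = B + 1.25·ex + 3.29·ey = (1.6163,-0.6142)
θ=332°: B = A + 3.00·(cos332°, sin332°) = (2.6488, -1.4084)
θ=332°: |BD| = 2.7407
θ=332°: circle(B,6.00) ∩ circle(D,6.00): a=1.3704, h=5.8414
θ=332°:   candidates: C₊=(0.8226,4.3069) cross=16.010; C₋=(6.8262,-5.7153) cross=-16.010
θ=332°:   branch - wants cross < 0 → take C=(6.8262,-5.7153) (cross=-16.010)
θ=332°: ex = (C−B)/|BC| = (0.6962,-0.7178); ey = (0.7178,0.6962)
θ=332°: P = B + 1.25·ex + 3.29·ey = (5.8808,-0.0151)

θ=105°: 2.63 2.00
θ=132°: 1.51 2.19
θ=247°: 1.62 -0.61
θ=332°: 5.88 -0.02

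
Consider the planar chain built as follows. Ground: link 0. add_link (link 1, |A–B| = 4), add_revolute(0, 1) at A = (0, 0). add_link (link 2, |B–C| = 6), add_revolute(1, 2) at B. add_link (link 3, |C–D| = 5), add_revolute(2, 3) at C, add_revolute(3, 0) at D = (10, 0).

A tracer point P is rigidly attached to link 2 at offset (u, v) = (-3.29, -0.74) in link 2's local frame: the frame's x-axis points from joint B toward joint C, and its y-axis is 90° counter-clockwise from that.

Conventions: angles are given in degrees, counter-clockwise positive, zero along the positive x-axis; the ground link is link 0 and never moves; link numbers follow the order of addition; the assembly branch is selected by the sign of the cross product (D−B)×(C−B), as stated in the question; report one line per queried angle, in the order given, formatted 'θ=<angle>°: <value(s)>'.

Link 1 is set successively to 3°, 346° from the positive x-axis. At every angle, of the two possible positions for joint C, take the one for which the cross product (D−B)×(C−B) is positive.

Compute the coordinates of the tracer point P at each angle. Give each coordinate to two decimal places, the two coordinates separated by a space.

A=(0,0), D=(10.00,0)
θ=3°: B = A + 4.00·(cos3°, sin3°) = (3.9945, 0.2093)
θ=3°: |BD| = 6.0091
θ=3°: circle(B,6.00) ∩ circle(D,5.00): a=3.9198, h=4.5426
θ=3°:   candidates: C₊=(8.0702,4.6126) cross=27.297; C₋=(7.7537,-4.4670) cross=-27.297
θ=3°:   branch + wants cross > 0 → take C=(8.0702,4.6126) (cross=27.297)
θ=3°: ex = (C−B)/|BC| = (0.6793,0.7339); ey = (-0.7339,0.6793)
θ=3°: P = B + -3.29·ex + -0.74·ey = (2.3027,-2.7078)
θ=346°: B = A + 4.00·(cos346°, sin346°) = (3.8812, -0.9677)
θ=346°: |BD| = 6.1949
θ=346°: circle(B,6.00) ∩ circle(D,5.00): a=3.9853, h=4.4853
θ=346°:   candidates: C₊=(7.1169,4.0851) cross=27.786; C₋=(8.5182,-4.7754) cross=-27.786
θ=346°:   branch + wants cross > 0 → take C=(7.1169,4.0851) (cross=27.786)
θ=346°: ex = (C−B)/|BC| = (0.5393,0.8421); ey = (-0.8421,0.5393)
θ=346°: P = B + -3.29·ex + -0.74·ey = (2.7301,-4.1373)

θ=3°: 2.30 -2.71
θ=346°: 2.73 -4.14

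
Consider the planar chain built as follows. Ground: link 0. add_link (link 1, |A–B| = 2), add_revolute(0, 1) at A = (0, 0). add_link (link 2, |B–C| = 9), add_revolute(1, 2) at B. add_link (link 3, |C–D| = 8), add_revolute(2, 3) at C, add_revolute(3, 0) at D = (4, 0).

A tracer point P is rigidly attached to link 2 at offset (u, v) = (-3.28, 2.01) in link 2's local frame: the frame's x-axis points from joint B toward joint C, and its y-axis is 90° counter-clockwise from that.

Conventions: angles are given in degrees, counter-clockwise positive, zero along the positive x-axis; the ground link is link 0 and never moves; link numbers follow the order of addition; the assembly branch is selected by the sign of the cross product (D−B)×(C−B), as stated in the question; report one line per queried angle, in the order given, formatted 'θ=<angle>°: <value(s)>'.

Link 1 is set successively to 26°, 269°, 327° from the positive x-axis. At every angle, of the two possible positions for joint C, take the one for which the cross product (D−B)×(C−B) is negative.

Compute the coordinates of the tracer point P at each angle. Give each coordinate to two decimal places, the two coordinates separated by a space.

A=(0,0), D=(4.00,0)
θ=26°: B = A + 2.00·(cos26°, sin26°) = (1.7976, 0.8767)
θ=26°: |BD| = 2.3705
θ=26°: circle(B,9.00) ∩ circle(D,8.00): a=4.7710, h=7.6314
θ=26°:   candidates: C₊=(9.0528,6.2024) cross=18.090; C₋=(3.4078,-7.9780) cross=-18.090
θ=26°:   branch - wants cross < 0 → take C=(3.4078,-7.9780) (cross=-18.090)
θ=26°: ex = (C−B)/|BC| = (0.1789,-0.9839); ey = (0.9839,0.1789)
θ=26°: P = B + -3.28·ex + 2.01·ey = (3.1883,4.4634)
θ=269°: B = A + 2.00·(cos269°, sin269°) = (-0.0349, -1.9997)
θ=269°: |BD| = 4.5032
θ=269°: circle(B,9.00) ∩ circle(D,8.00): a=4.1392, h=7.9917
θ=269°:   candidates: C₊=(0.1250,6.9989) cross=35.989; C₋=(7.2225,-7.3222) cross=-35.989
θ=269°:   branch - wants cross < 0 → take C=(7.2225,-7.3222) (cross=-35.989)
θ=269°: ex = (C−B)/|BC| = (0.8064,-0.5914); ey = (0.5914,0.8064)
θ=269°: P = B + -3.28·ex + 2.01·ey = (-1.4911,1.5609)
θ=327°: B = A + 2.00·(cos327°, sin327°) = (1.6773, -1.0893)
θ=327°: |BD| = 2.5654
θ=327°: circle(B,9.00) ∩ circle(D,8.00): a=4.5960, h=7.7380
θ=327°:   candidates: C₊=(2.5529,7.8680) cross=19.851; C₋=(9.1241,-6.1436) cross=-19.851
θ=327°:   branch - wants cross < 0 → take C=(9.1241,-6.1436) (cross=-19.851)
θ=327°: ex = (C−B)/|BC| = (0.8274,-0.5616); ey = (0.5616,0.8274)
θ=327°: P = B + -3.28·ex + 2.01·ey = (0.0922,2.4158)

θ=26°: 3.19 4.46
θ=269°: -1.49 1.56
θ=327°: 0.09 2.42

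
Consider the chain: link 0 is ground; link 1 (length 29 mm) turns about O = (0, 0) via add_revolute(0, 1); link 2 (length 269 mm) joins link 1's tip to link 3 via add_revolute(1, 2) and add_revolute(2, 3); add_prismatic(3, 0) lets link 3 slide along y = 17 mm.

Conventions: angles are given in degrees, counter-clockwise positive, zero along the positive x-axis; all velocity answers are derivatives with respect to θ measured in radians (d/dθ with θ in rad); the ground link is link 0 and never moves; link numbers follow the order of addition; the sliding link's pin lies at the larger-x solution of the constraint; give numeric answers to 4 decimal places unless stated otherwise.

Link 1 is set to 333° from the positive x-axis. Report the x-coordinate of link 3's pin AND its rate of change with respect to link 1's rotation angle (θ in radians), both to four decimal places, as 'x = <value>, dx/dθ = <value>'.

geometry: r = 29 mm, L = 269 mm, e = 17 mm
crank pin P = (r cos θ, r sin θ) = (25.839189, -13.165724)
h = r sin θ − e = -13.165724 − 17 = -30.165724
x = r cos θ + √(L² − h²) = 25.839189 + 267.303253 = 293.142442
dx/dθ = −r sin θ − h·r cos θ/√(L² − h²) (θ in radians; h = -30.165724) = 16.081730

x = 293.1424, dx/dθ = 16.0817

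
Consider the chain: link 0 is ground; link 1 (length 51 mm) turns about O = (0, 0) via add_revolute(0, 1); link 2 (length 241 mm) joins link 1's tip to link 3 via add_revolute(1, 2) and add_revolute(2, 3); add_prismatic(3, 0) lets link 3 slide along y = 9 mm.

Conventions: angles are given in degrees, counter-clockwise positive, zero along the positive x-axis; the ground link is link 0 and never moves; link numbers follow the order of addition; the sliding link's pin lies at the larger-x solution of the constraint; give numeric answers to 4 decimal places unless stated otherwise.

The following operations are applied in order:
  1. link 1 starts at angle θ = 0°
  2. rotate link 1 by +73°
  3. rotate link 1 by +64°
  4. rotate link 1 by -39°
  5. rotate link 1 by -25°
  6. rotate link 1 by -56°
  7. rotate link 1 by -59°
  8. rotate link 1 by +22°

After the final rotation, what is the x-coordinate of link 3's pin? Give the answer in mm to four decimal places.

geometry: r = 51 mm, L = 241 mm, e = 9 mm; θ starts at 0°
rotate link 1 by +73°: θ ← 0° +73° = 73°
rotate link 1 by +64°: θ ← 73° +64° = 137°
rotate link 1 by -39°: θ ← 137° -39° = 98°
rotate link 1 by -25°: θ ← 98° -25° = 73°
rotate link 1 by -56°: θ ← 73° -56° = 17°
rotate link 1 by -59°: θ ← 17° -59° = -42°
rotate link 1 by +22°: θ ← -42° +22° = -20°
crank pin P = (r cos θ, r sin θ) = (47.924324, -17.443027)
h = r sin θ − e = -17.443027 − 9 = -26.443027
x = r cos θ + √(L² − h²) = 47.924324 + 239.544915 = 287.469239

287.4692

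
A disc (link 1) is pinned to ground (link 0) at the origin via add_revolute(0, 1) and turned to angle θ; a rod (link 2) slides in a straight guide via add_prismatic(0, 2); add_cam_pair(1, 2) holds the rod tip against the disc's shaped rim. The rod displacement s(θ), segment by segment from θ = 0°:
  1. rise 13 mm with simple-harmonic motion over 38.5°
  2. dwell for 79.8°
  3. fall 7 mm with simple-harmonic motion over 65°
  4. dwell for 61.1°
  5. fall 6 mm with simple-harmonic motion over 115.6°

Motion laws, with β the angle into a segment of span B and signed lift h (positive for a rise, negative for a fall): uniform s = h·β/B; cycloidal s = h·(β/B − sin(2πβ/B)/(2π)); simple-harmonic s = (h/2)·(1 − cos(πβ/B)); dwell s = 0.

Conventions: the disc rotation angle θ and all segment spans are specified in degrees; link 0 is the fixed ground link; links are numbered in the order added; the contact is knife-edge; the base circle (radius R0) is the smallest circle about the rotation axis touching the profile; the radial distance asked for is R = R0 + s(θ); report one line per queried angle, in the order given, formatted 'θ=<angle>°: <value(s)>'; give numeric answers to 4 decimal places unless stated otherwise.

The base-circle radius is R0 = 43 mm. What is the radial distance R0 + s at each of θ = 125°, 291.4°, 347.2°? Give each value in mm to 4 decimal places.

segment 1 (0° to 38.5°, simple-harmonic, h = 13) is passed completely: s = 0.0000 + (13) = 13.0000
segment 2 (38.5° to 118.3°, dwell): s unchanged at 13.0000
θ = 125° falls in segment 3 (118.3° to 183.3°, simple-harmonic, h = -7): β = 125 − 118.3 = 6.7°, B = 65°; Δs = -7/2·(1 − cos(π·0.1031)) = -0.1819; s = 13.0000 − 0.1819 = 12.8181
segment 3 (118.3° to 183.3°, simple-harmonic, h = -7) is passed completely: s = 13.0000 + (-7) = 6.0000
segment 4 (183.3° to 244.4°, dwell): s unchanged at 6.0000
θ = 291.4° falls in segment 5 (244.4° to 360°, simple-harmonic, h = -6): β = 291.4 − 244.4 = 47°, B = 115.6°; Δs = -6/2·(1 − cos(π·0.4066)) = -2.1321; s = 6.0000 − 2.1321 = 3.8679
θ = 347.2° falls in segment 5 (244.4° to 360°, simple-harmonic, h = -6): β = 347.2 − 244.4 = 102.8°, B = 115.6°; Δs = -6/2·(1 − cos(π·0.8893)) = -5.8203; s = 6.0000 − 5.8203 = 0.1797
θ=125°: R = R0 + s = 43 + 12.8181 = 55.8181
θ=291.4°: R = R0 + s = 43 + 3.8679 = 46.8679
θ=347.2°: R = R0 + s = 43 + 0.1797 = 43.1797

θ=125°: 55.8181
θ=291.4°: 46.8679
θ=347.2°: 43.1797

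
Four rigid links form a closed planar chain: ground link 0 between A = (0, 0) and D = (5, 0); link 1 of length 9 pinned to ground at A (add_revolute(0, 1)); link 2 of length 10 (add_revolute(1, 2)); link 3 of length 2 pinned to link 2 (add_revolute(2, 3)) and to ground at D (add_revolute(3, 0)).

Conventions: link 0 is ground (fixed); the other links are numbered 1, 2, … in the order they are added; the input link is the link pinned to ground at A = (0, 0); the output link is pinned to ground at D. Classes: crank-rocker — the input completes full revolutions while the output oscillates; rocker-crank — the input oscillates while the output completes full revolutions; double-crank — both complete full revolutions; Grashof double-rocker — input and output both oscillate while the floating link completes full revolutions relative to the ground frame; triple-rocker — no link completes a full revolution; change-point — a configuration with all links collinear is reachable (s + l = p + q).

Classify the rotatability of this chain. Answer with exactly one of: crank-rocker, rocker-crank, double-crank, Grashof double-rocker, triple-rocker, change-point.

lengths: ground=5, input=9, coupler=10, output=2
sorted: s=2 (shortest), l=10 (longest), p+q=14
s + l = 12 vs p + q = 14
s + l < p + q (Grashof) with shortest = output link → rocker-crank

rocker-crank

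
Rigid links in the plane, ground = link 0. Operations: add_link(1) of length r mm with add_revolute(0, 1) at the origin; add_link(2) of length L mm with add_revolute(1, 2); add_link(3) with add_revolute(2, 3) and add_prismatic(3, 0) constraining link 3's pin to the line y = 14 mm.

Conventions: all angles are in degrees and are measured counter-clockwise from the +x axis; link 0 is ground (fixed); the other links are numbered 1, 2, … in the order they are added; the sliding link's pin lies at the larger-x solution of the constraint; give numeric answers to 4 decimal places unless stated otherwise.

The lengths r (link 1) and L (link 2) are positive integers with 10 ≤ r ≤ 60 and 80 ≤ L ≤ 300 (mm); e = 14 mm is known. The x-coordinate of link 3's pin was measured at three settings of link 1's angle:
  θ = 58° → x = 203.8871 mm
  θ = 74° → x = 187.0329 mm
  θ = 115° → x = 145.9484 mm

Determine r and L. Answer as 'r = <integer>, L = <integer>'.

constraint per measurement: (x − r cos θ)² + (r sin θ − e)² = L²
subtracting the θ₁ and θ₂ equations cancels the r² and L² terms:
r = (x₁² − x₂²) / (2[(x₁cos θ₁ + e sin θ₁) − (x₂cos θ₂ + e sin θ₂)]) = 59.9999 → r = 60
L² = (x₁ − r cos θ₁)² + (r sin θ₁ − e)² = 30975.9845 → L = 176.0000 → L = 176
check at θ₃=115°: x = 145.9484 (printed 145.9484) ✓

r = 60, L = 176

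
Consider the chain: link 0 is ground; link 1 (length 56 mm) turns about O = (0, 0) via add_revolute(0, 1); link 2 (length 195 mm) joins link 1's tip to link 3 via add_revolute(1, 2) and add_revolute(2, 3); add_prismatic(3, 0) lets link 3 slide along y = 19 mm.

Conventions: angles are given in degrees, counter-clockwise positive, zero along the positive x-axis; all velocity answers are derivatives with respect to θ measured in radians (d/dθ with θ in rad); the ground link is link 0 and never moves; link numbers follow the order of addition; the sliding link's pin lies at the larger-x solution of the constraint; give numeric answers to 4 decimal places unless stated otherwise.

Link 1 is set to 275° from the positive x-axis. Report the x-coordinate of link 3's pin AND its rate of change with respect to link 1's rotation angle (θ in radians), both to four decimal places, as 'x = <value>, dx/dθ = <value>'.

geometry: r = 56 mm, L = 195 mm, e = 19 mm
crank pin P = (r cos θ, r sin θ) = (4.880722, -55.786903)
h = r sin θ − e = -55.786903 − 19 = -74.786903
x = r cos θ + √(L² − h²) = 4.880722 + 180.088642 = 184.969364
dx/dθ = −r sin θ − h·r cos θ/√(L² − h²) (θ in radians; h = -74.786903) = 57.813761

x = 184.9694, dx/dθ = 57.8138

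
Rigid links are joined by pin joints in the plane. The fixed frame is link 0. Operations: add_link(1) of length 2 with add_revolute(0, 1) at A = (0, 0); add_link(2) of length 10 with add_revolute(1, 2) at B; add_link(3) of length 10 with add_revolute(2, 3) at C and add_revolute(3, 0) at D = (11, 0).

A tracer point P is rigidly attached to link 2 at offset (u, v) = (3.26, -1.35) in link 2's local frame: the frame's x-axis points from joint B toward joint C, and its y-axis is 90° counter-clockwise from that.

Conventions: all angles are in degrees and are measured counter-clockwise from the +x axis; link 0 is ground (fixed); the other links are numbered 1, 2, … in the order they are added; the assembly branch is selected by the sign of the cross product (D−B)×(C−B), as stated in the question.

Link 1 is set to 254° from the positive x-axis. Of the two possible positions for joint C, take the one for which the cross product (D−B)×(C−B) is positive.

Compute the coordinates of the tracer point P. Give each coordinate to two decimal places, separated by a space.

A=(0,0), D=(11.00,0)
B = A + 2.00·(cos254°, sin254°) = (-0.5513, -1.9225)
|BD| = 11.7102
circle(B,10.00) ∩ circle(D,10.00): a=5.8551, h=8.1067
  candidates: C₊=(3.8934,7.0354) cross=94.930; C₋=(6.5553,-8.9579) cross=-94.930
  branch + wants cross > 0 → take C=(3.8934,7.0354) (cross=94.930)
ex = (C−B)/|BC| = (0.4445,0.8958); ey = (-0.8958,0.4445)
P = B + 3.26·ex + -1.35·ey = (2.1070,0.3977)

2.11 0.40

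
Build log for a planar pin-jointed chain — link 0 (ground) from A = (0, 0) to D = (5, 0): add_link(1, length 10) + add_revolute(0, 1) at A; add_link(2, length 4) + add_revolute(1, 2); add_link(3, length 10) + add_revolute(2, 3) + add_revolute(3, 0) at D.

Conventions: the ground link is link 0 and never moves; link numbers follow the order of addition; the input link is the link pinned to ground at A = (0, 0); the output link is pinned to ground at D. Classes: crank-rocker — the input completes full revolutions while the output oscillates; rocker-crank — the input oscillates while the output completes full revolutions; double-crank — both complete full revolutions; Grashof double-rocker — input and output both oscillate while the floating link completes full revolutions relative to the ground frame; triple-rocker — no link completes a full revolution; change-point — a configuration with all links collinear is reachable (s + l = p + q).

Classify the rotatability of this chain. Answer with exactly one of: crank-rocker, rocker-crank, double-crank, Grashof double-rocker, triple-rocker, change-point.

lengths: ground=5, input=10, coupler=4, output=10
sorted: s=4 (shortest), l=10 (longest), p+q=15
s + l = 14 vs p + q = 15
s + l < p + q (Grashof) with shortest = coupler link → Grashof double-rocker

Grashof double-rocker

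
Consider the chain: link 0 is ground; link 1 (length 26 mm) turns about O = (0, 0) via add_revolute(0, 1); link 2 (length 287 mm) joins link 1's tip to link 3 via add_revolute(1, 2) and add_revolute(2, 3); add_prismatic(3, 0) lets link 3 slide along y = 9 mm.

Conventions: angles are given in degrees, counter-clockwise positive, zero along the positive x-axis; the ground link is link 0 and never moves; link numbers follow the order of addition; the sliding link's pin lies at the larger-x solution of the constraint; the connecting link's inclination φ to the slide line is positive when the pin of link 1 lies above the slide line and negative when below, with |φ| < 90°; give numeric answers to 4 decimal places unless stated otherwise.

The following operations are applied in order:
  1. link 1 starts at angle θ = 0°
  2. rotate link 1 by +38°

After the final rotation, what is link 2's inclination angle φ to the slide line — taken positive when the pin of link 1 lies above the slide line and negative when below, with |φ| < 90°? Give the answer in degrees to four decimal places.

geometry: r = 26 mm, L = 287 mm, e = 9 mm; θ starts at 0°
rotate link 1 by +38°: θ ← 0° +38° = 38°
h = r sin θ − e = 16.007198 − 9 = 7.007198
sin φ = h / L = 7.007198 / 287 = 0.02441533
φ = arcsin(0.02441533) = 1.399034°

1.3990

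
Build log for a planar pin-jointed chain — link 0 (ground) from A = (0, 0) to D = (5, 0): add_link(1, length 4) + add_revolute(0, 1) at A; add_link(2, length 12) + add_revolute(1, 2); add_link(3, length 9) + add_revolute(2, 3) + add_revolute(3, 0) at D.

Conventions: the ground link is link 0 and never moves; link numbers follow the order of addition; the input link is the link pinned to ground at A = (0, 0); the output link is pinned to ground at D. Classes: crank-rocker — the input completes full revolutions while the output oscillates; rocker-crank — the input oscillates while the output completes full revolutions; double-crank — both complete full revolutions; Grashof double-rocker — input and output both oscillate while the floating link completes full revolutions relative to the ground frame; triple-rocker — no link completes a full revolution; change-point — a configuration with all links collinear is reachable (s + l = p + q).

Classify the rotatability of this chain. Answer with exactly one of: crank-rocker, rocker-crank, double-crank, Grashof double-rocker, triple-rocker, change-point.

lengths: ground=5, input=4, coupler=12, output=9
sorted: s=4 (shortest), l=12 (longest), p+q=14
s + l = 16 vs p + q = 14
s + l > p + q → non-Grashof → no link fully rotates → triple-rocker

triple-rocker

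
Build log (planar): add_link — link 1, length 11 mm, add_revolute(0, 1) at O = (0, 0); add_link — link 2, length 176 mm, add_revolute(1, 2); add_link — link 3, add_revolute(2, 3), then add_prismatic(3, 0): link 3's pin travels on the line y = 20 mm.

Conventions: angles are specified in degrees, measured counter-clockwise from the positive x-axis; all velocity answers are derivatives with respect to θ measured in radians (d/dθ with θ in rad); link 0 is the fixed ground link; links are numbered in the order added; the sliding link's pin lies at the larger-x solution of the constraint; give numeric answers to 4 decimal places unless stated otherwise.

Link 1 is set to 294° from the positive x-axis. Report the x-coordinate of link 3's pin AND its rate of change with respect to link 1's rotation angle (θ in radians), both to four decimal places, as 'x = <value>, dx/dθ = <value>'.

geometry: r = 11 mm, L = 176 mm, e = 20 mm
crank pin P = (r cos θ, r sin θ) = (4.474103, -10.049000)
h = r sin θ − e = -10.049000 − 20 = -30.049000
x = r cos θ + √(L² − h²) = 4.474103 + 173.415852 = 177.889955
dx/dθ = −r sin θ − h·r cos θ/√(L² − h²) (θ in radians; h = -30.049000) = 10.824260

x = 177.8900, dx/dθ = 10.8243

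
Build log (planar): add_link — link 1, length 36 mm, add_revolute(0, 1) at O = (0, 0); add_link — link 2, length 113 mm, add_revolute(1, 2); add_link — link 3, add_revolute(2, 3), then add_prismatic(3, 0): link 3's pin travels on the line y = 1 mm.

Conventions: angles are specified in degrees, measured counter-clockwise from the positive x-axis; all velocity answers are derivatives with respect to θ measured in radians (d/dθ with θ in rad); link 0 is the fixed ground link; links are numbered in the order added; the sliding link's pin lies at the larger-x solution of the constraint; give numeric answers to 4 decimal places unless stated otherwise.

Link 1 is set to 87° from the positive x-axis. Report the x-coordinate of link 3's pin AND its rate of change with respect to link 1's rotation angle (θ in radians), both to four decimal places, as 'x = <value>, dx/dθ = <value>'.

geometry: r = 36 mm, L = 113 mm, e = 1 mm
crank pin P = (r cos θ, r sin θ) = (1.884094, 35.950663)
h = r sin θ − e = 35.950663 − 1 = 34.950663
x = r cos θ + √(L² − h²) = 1.884094 + 107.459067 = 109.343162
dx/dθ = −r sin θ − h·r cos θ/√(L² − h²) (θ in radians; h = 34.950663) = -36.563458

x = 109.3432, dx/dθ = -36.5635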